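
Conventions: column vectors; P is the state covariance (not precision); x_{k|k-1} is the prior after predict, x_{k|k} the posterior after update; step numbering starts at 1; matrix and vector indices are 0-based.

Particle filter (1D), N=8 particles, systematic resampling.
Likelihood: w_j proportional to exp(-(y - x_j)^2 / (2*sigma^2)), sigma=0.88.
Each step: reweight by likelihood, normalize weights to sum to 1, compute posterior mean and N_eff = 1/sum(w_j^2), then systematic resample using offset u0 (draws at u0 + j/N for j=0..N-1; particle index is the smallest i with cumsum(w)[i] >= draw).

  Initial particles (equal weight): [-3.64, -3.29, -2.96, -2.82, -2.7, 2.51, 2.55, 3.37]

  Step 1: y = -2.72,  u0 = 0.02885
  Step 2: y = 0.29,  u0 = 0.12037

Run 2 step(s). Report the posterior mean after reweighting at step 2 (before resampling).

post_mean = -2.8050

step 1: w=[0.1332, 0.1865, 0.2217, 0.2286, 0.2300, 0.0000, 0.0000, 0.0000]  mean=-3.0203  Neff=4.8349  idx=[0, 1, 1, 2, 2, 3, 4, 4]
step 2: w=[0.0043, 0.0234, 0.0234, 0.1001, 0.1001, 0.1779, 0.2854, 0.2854]  mean=-2.8050  Neff=4.6353  idx=[3, 4, 5, 6, 6, 7, 7, 7]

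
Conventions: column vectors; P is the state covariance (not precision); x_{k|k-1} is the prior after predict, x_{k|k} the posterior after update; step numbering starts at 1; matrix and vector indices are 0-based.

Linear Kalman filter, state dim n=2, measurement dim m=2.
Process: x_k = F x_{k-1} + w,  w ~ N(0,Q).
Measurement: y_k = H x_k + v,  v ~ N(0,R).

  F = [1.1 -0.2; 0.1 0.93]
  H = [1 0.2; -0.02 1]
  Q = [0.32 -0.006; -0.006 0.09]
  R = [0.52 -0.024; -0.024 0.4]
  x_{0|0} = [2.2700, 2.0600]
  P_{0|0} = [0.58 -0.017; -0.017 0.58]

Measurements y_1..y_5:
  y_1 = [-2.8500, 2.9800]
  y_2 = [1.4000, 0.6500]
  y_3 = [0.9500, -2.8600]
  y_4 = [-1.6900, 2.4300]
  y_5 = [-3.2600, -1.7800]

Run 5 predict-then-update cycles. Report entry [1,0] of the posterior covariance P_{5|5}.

P_post[1,0] = -0.0253

step 1: x^-=[2.0850, 2.1428]  P^-=[1.0525 -0.0671; -0.0671 0.5943]  S=[1.5694 0.0069; 0.0069 0.9974]  K=[0.6625 -0.0930; 0.0303 0.5970]  nu=[-5.3636, 0.8789]  x^+=[-1.5500, 2.5049]  P^+=[0.3559 -0.0460; -0.0460 0.2371]
step 2: x^-=[-2.2060, 2.1745]  P^-=[0.7804 -0.0571; -0.0571 0.2901]  S=[1.2892 -0.0384; -0.0384 0.6927]  K=[0.5943 -0.0720; 0.0133 0.4212]  nu=[3.1711, -1.5686]  x^+=[-0.2084, 1.5560]  P^+=[0.3181 -0.0367; -0.0367 0.1674]
step 3: x^-=[-0.5404, 1.4262]  P^-=[0.7278 -0.0389; -0.0389 0.2312]  S=[1.2414 -0.0311; -0.0311 0.6330]  K=[0.5786 -0.0561; 0.0151 0.3672]  nu=[1.2052, -4.2970]  x^+=[0.3978, -0.1333]  P^+=[0.3082 -0.0302; -0.0302 0.1459]
step 4: x^-=[0.4642, -0.0842]  P^-=[0.7121 -0.0295; -0.0295 0.2137]  S=[1.2288 -0.0249; -0.0249 0.6151]  K=[0.5737 -0.0479; 0.0179 0.3490]  nu=[-2.1374, 2.5235]  x^+=[-0.8828, 0.7584]  P^+=[0.3048 -0.0268; -0.0268 0.1386]
step 5: x^-=[-1.1228, 0.6170]  P^-=[0.7062 -0.0252; -0.0252 0.2080]  S=[1.2245 -0.0216; -0.0216 0.6093]  K=[0.5719 -0.0442; 0.0195 0.3429]  nu=[-2.2606, -2.4195]  x^+=[-2.3086, -0.2565]  P^+=[0.3035 -0.0253; -0.0253 0.1362]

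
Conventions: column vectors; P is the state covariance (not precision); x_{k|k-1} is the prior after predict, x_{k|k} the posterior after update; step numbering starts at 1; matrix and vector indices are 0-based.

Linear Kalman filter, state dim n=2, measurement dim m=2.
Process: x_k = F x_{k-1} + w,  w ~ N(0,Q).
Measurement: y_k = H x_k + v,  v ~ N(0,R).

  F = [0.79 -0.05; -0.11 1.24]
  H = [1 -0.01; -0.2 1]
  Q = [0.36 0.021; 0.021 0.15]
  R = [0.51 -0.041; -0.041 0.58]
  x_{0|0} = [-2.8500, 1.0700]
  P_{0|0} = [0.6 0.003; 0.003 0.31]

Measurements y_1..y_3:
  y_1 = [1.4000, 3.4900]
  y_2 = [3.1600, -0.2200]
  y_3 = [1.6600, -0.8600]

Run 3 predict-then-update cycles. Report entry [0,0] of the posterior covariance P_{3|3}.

step 1: x^-=[-2.3050, 1.6403]  P^-=[0.7350 -0.0474; -0.0474 0.6331]  S=[1.2460 -0.2418; -0.2418 1.2615]  K=[0.5820 -0.0425; 0.0579 0.5205]  nu=[3.7214, 1.3887]  x^+=[-0.1982, 2.5785]  P^+=[0.2987 0.0112; 0.0112 0.3018]
step 2: x^-=[-0.2855, 3.2192]  P^-=[0.5463 -0.0126; -0.0126 0.6145]  S=[1.0566 -0.1691; -0.1691 1.2214]  K=[0.5125 -0.0289; 0.0645 0.5141]  nu=[3.4777, -3.4963]  x^+=[1.5978, 1.6460]  P^+=[0.2627 0.0148; 0.0148 0.2985]
step 3: x^-=[1.1799, 1.8653]  P^-=[0.5235 -0.0058; -0.0058 0.6081]  S=[1.0337 -0.1576; -0.1576 1.2114]  K=[0.5026 -0.0258; 0.0665 0.5116]  nu=[0.4987, -2.4893]  x^+=[1.4949, 0.6249]  P^+=[0.2575 0.0159; 0.0159 0.2972]

P_post[0,0] = 0.2575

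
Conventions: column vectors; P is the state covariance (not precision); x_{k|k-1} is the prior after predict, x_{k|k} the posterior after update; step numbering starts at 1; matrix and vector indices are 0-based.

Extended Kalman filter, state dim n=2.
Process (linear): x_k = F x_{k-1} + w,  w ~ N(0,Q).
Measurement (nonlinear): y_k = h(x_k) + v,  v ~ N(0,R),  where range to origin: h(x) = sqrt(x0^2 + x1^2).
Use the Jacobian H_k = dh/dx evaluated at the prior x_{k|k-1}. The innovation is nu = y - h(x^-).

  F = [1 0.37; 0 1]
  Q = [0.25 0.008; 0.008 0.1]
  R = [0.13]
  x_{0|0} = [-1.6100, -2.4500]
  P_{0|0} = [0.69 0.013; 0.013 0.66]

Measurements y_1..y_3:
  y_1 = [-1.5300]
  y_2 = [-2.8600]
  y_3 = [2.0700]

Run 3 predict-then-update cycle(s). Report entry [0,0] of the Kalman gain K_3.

K[0,0] = -0.7342

step 1: x^-=[-2.5165, -2.4500]  P^-=[1.0400 0.2652; 0.2652 0.7600]  H_jac=[-0.7165 -0.6976]  S=[1.2988]  K=[-0.7161; -0.5545]  nu=[-5.0422]  x^+=[1.0944, 0.3458]  P^+=[0.3739 -0.2505; -0.2505 0.3607]
step 2: x^-=[1.2223, 0.3458]  P^-=[0.4878 -0.1091; -0.1091 0.4607]  H_jac=[0.9622 0.2722]  S=[0.5587]  K=[0.7871; 0.0365]  nu=[-4.1303]  x^+=[-2.0285, 0.1948]  P^+=[0.1417 -0.1252; -0.1252 0.4599]
step 3: x^-=[-1.9564, 0.1948]  P^-=[0.3621 0.0530; 0.0530 0.5599]  H_jac=[-0.9951 0.0991]  S=[0.4836]  K=[-0.7342; 0.0057]  nu=[0.1039]  x^+=[-2.0327, 0.1954]  P^+=[0.1014 0.0550; 0.0550 0.5599]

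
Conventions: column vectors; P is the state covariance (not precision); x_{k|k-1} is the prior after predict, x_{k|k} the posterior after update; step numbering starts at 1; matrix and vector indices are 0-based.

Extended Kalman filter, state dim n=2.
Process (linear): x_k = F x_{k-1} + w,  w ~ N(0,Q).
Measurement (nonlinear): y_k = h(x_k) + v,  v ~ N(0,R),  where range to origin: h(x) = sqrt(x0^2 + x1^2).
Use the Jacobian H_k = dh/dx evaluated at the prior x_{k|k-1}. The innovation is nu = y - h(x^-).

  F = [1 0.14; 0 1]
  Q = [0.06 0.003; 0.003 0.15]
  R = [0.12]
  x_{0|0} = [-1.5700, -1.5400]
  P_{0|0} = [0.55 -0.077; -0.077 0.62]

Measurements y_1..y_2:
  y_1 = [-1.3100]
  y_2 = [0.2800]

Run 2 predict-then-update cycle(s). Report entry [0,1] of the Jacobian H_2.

H_jac[0,1] = 0.8772

step 1: x^-=[-1.7856, -1.5400]  P^-=[0.6006 0.0128; 0.0128 0.7700]  H_jac=[-0.7573 -0.6531]  S=[0.8055]  K=[-0.5750; -0.6363]  nu=[-3.6680]  x^+=[0.3235, 0.7941]  P^+=[0.3343 -0.2819; -0.2819 0.4438]
step 2: x^-=[0.4346, 0.7941]  P^-=[0.3240 -0.2168; -0.2168 0.5938]  H_jac=[0.4801 0.8772]  S=[0.4690]  K=[-0.0738; 0.8887]  nu=[-0.6253]  x^+=[0.4808, 0.2384]  P^+=[0.3215 -0.1860; -0.1860 0.2234]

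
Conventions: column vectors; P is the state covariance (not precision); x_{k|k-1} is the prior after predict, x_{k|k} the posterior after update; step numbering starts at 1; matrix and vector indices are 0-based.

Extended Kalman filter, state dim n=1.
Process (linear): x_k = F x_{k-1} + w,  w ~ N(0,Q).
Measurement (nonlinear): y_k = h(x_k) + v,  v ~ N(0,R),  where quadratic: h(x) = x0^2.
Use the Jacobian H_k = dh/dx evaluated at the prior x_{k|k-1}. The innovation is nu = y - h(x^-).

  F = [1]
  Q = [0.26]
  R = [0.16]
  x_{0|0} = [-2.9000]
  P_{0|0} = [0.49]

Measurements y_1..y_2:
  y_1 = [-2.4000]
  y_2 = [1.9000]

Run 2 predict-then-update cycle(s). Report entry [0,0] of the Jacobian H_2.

H_jac[0,0] = -2.0959

step 1: x^-=[-2.9000]  P^-=[0.7500]  H_jac=[-5.8000]  S=[25.3900]  K=[-0.1713]  nu=[-10.8100]  x^+=[-1.0480]  P^+=[0.0047]
step 2: x^-=[-1.0480]  P^-=[0.2647]  H_jac=[-2.0959]  S=[1.3229]  K=[-0.4194]  nu=[0.8018]  x^+=[-1.3842]  P^+=[0.0320]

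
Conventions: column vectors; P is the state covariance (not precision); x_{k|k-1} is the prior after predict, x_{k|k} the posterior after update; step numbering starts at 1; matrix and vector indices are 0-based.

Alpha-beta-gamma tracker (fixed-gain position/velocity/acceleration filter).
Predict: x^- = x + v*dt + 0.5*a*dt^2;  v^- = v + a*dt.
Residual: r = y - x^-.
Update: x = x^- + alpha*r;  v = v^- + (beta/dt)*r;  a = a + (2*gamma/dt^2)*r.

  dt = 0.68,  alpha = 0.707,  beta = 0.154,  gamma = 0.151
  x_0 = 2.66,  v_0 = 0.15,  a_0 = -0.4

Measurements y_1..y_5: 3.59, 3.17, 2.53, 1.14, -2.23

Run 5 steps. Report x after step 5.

step 1: x_pred=2.6695  r=0.9205  x^+=3.3203  v^+=0.0865  a^+=0.2012
step 2: x_pred=3.4256  r=-0.2556  x^+=3.2449  v^+=0.1654  a^+=0.0342
step 3: x_pred=3.3653  r=-0.8353  x^+=2.7747  v^+=-0.0005  a^+=-0.5113
step 4: x_pred=2.6562  r=-1.5162  x^+=1.5842  v^+=-0.6915  a^+=-1.5015
step 5: x_pred=0.7668  r=-2.9968  x^+=-1.3519  v^+=-2.3913  a^+=-3.4588

x_post = -1.3519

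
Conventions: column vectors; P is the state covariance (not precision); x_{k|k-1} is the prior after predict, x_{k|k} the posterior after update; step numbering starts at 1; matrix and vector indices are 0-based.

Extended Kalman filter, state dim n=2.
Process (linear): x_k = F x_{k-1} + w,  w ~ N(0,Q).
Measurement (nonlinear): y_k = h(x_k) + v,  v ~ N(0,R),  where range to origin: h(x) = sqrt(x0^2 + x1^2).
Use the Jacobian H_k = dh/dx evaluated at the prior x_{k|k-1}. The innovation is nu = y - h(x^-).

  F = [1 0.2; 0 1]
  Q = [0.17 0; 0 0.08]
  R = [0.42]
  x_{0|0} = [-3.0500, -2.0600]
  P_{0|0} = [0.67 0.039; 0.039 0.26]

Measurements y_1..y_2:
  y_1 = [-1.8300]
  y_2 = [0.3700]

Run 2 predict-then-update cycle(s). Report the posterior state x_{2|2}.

step 1: x^-=[-3.4620, -2.0600]  P^-=[0.8660 0.0910; 0.0910 0.3400]  H_jac=[-0.8594 -0.5114]  S=[1.2284]  K=[-0.6437; -0.2052]  nu=[-5.8585]  x^+=[0.3091, -0.8579]  P^+=[0.3570 -0.0713; -0.0713 0.2883]
step 2: x^-=[0.1376, -0.8579]  P^-=[0.5100 -0.0136; -0.0136 0.3683]  H_jac=[0.1583 -0.9874]  S=[0.7961]  K=[0.1183; -0.4595]  nu=[-0.4989]  x^+=[0.0786, -0.6287]  P^+=[0.4989 0.0297; 0.0297 0.2002]

x_post = [0.0786, -0.6287]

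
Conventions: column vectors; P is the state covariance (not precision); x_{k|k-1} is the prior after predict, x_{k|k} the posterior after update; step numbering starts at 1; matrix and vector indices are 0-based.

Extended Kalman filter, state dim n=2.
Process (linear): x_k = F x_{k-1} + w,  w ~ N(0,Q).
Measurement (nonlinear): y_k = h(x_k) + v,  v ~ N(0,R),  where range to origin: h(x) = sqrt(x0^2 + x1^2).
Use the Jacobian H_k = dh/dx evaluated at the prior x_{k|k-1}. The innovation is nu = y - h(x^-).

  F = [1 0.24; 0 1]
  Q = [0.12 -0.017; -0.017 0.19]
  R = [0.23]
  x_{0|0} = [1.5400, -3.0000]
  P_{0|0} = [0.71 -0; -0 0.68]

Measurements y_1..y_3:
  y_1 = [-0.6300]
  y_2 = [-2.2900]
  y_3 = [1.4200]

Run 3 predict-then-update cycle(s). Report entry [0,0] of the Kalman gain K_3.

K[0,0] = -0.5994

step 1: x^-=[0.8200, -3.0000]  P^-=[0.8692 0.1462; 0.1462 0.8700]  H_jac=[0.2637 -0.9646]  S=[1.0256]  K=[0.0859; -0.7807]  nu=[-3.7400]  x^+=[0.4986, -0.0801]  P^+=[0.8616 0.2150; 0.2150 0.2449]
step 2: x^-=[0.4793, -0.0801]  P^-=[1.0989 0.2568; 0.2568 0.4349]  H_jac=[0.9863 -0.1649]  S=[1.2273]  K=[0.8486; 0.1479]  nu=[-2.7760]  x^+=[-1.8764, -0.4908]  P^+=[0.2151 0.1027; 0.1027 0.4081]
step 3: x^-=[-1.9942, -0.4908]  P^-=[0.4079 0.1837; 0.1837 0.5981]  H_jac=[-0.9710 -0.2390]  S=[0.7340]  K=[-0.5994; -0.4377]  nu=[-0.6337]  x^+=[-1.6143, -0.2134]  P^+=[0.1442 -0.0089; -0.0089 0.4574]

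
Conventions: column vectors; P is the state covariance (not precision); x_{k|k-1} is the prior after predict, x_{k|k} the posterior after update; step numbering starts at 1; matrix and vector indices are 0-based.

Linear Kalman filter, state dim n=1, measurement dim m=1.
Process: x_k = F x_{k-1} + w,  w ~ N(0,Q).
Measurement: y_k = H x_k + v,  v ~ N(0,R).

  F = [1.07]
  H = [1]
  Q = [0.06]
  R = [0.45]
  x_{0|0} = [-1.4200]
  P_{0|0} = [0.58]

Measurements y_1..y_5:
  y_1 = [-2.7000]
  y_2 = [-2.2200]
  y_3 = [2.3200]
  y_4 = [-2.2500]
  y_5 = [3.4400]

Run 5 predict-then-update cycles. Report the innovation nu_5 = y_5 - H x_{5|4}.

innov = [4.7492]

step 1: x^-=[-1.5194]  P^-=[0.7240]  S=[1.1740]  K=[0.6167]  nu=[-1.1806]  x^+=[-2.2475]  P^+=[0.2775]
step 2: x^-=[-2.4048]  P^-=[0.3777]  S=[0.8277]  K=[0.4563]  nu=[0.1848]  x^+=[-2.3205]  P^+=[0.2054]
step 3: x^-=[-2.4829]  P^-=[0.2951]  S=[0.7451]  K=[0.3961]  nu=[4.8029]  x^+=[-0.5807]  P^+=[0.1782]
step 4: x^-=[-0.6213]  P^-=[0.2641]  S=[0.7141]  K=[0.3698]  nu=[-1.6287]  x^+=[-1.2236]  P^+=[0.1664]
step 5: x^-=[-1.3092]  P^-=[0.2505]  S=[0.7005]  K=[0.3576]  nu=[4.7492]  x^+=[0.3892]  P^+=[0.1609]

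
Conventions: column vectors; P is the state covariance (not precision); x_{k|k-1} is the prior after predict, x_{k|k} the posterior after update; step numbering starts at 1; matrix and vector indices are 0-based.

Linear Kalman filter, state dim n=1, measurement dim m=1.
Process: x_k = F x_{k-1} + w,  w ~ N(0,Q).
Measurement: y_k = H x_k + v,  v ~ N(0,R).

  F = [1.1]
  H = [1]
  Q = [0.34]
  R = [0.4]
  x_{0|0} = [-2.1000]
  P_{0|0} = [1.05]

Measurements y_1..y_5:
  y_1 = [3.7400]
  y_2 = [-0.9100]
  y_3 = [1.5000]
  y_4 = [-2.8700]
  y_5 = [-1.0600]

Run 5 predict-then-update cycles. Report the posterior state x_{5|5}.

x_post = [-1.2033]

step 1: x^-=[-2.3100]  P^-=[1.6105]  S=[2.0105]  K=[0.8010]  nu=[6.0500]  x^+=[2.5363]  P^+=[0.3204]
step 2: x^-=[2.7900]  P^-=[0.7277]  S=[1.1277]  K=[0.6453]  nu=[-3.7000]  x^+=[0.4024]  P^+=[0.2581]
step 3: x^-=[0.4426]  P^-=[0.6523]  S=[1.0523]  K=[0.6199]  nu=[1.0574]  x^+=[1.0981]  P^+=[0.2480]
step 4: x^-=[1.2079]  P^-=[0.6400]  S=[1.0400]  K=[0.6154]  nu=[-4.0779]  x^+=[-1.3016]  P^+=[0.2462]
step 5: x^-=[-1.4318]  P^-=[0.6379]  S=[1.0379]  K=[0.6146]  nu=[0.3718]  x^+=[-1.2033]  P^+=[0.2458]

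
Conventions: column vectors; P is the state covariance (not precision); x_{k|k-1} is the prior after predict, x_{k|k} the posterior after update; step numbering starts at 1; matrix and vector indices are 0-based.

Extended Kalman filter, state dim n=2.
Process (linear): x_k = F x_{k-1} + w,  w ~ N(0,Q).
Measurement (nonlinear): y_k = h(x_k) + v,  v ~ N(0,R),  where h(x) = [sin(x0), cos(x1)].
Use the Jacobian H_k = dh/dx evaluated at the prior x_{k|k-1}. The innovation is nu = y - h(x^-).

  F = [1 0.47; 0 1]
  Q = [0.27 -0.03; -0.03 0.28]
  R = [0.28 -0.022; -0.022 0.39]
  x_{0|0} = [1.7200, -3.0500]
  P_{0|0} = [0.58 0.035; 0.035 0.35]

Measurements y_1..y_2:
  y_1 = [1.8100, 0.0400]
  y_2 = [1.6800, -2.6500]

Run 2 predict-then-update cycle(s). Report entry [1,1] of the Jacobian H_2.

step 1: x^-=[0.2865, -3.0500]  P^-=[0.9602 0.1695; 0.1695 0.6300]  H_jac=[0.9592 0.0000; 0.0000 0.0915]  S=[1.1635 -0.0071; -0.0071 0.3953]  K=[0.7919 0.0535; 0.1406 0.1483]  nu=[1.5274, 1.0358]  x^+=[1.5515, -2.6815]  P^+=[0.2299 0.0377; 0.0377 0.5986]
step 2: x^-=[0.2912, -2.6815]  P^-=[0.6676 0.2890; 0.2890 0.8786]  H_jac=[0.9579 0.0000; 0.0000 0.4440]  S=[0.8925 0.1009; 0.1009 0.5632]  K=[0.7050 0.1015; 0.2366 0.6502]  nu=[1.3929, -1.7540]  x^+=[1.0951, -3.4924]  P^+=[0.2037 0.0542; 0.0542 0.5594]

H_jac[1,1] = 0.4440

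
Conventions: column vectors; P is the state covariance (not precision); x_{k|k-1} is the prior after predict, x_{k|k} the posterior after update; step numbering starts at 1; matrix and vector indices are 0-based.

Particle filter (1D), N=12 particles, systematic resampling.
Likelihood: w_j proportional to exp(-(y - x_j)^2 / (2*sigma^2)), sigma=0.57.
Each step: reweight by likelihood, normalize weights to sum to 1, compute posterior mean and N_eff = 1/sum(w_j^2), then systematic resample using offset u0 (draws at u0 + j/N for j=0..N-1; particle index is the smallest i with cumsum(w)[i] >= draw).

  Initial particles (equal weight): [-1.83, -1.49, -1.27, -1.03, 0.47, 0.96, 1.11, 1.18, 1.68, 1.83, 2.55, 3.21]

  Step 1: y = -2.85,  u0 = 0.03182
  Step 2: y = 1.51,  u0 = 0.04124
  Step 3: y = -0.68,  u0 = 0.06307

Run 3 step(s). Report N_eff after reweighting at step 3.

N_eff = 11.6214

step 1: w=[0.7020, 0.2021, 0.0747, 0.0213, 0.0000, 0.0000, 0.0000, 0.0000, 0.0000, 0.0000, 0.0000, 0.0000]  mean=-1.7025  Neff=1.8531  idx=[0, 0, 0, 0, 0, 0, 0, 0, 0, 1, 1, 2]
step 2: w=[0.0039, 0.0039, 0.0039, 0.0039, 0.0039, 0.0039, 0.0039, 0.0039, 0.0039, 0.1063, 0.1063, 0.7526]  mean=-1.3362  Neff=1.6972  idx=[9, 9, 10, 11, 11, 11, 11, 11, 11, 11, 11, 11]
step 3: w=[0.0573, 0.0573, 0.0573, 0.0920, 0.0920, 0.0920, 0.0920, 0.0920, 0.0920, 0.0920, 0.0920, 0.0920]  mean=-1.3078  Neff=11.6214  idx=[1, 2, 3, 4, 5, 6, 7, 8, 9, 9, 10, 11]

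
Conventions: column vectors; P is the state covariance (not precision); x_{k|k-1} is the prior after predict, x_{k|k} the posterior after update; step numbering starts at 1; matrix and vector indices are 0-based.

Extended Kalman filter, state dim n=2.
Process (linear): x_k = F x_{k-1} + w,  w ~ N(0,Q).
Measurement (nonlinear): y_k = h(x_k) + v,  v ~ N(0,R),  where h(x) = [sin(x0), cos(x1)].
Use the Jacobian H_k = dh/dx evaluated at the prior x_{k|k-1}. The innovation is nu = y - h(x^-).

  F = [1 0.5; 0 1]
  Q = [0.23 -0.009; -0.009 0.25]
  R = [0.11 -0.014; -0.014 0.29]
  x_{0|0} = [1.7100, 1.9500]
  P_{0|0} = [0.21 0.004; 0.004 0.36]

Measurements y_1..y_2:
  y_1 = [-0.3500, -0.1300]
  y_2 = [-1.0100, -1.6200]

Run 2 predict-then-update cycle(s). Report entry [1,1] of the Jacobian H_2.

step 1: x^-=[2.6850, 1.9500]  P^-=[0.5340 0.1750; 0.1750 0.6100]  H_jac=[-0.8976 0.0000; 0.0000 -0.9290]  S=[0.5402 0.1319; 0.1319 0.8164]  K=[-0.8731 -0.0581; -0.1263 -0.6737]  nu=[-0.7909, 0.2402]  x^+=[3.3616, 1.8880]  P^+=[0.1061 0.0050; 0.0050 0.2084]
step 2: x^-=[4.3056, 1.8880]  P^-=[0.3932 0.1002; 0.1002 0.4584]  H_jac=[-0.3957 0.0000; 0.0000 -0.9501]  S=[0.1716 0.0237; 0.0237 0.7038]  K=[-0.8923 -0.1052; -0.1464 -0.6139]  nu=[-0.0916, -1.3080]  x^+=[4.5250, 2.7045]  P^+=[0.2443 0.0190; 0.0190 0.1852]

H_jac[1,1] = -0.9501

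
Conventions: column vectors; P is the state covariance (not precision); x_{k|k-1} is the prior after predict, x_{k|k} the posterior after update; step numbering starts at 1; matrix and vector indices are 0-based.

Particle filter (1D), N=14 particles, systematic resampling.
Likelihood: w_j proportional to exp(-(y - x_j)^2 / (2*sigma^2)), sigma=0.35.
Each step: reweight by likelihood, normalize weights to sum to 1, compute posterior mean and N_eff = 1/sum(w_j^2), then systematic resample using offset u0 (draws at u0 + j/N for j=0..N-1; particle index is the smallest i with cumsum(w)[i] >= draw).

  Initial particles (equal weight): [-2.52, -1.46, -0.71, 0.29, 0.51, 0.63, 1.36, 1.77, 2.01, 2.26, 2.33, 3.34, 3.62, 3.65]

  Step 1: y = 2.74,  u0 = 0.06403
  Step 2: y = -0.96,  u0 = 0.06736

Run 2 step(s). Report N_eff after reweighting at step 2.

N_eff = 1.0173

step 1: w=[0.0000, 0.0000, 0.0000, 0.0000, 0.0000, 0.0000, 0.0003, 0.0161, 0.0850, 0.2923, 0.3769, 0.1722, 0.0317, 0.0255]  mean=2.5215  Neff=3.7557  idx=[8, 9, 9, 9, 9, 10, 10, 10, 10, 10, 11, 11, 11, 13]
step 2: w=[0.9914, 0.0018, 0.0018, 0.0018, 0.0018, 0.0003, 0.0003, 0.0003, 0.0003, 0.0003, 0.0000, 0.0000, 0.0000, 0.0000]  mean=2.0122  Neff=1.0173  idx=[0, 0, 0, 0, 0, 0, 0, 0, 0, 0, 0, 0, 0, 3]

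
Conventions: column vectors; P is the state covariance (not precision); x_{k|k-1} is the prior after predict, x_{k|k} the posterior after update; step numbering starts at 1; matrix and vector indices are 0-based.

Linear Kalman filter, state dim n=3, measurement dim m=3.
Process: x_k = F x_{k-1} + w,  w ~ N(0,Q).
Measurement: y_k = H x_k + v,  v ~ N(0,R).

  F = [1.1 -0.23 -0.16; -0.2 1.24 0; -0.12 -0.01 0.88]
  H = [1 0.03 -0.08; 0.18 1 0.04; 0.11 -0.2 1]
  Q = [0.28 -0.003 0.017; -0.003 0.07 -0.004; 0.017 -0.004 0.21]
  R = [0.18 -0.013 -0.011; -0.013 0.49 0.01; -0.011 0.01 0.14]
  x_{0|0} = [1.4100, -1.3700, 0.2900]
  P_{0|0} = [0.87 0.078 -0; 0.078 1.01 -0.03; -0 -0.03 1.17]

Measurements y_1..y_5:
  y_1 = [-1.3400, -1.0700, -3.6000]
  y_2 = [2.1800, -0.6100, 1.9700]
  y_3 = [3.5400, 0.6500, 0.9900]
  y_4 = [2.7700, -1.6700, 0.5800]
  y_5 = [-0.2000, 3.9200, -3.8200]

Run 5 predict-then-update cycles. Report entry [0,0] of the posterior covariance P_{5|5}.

step 1: x^-=[1.8197, -1.9808, 0.0997]  P^-=[1.3744 -0.3665 -0.2529; -0.3665 1.6191 -0.0398; -0.2529 -0.0398 1.1294]  S=[1.5818 -0.0925 -0.1403; -0.0925 2.0166 -0.3547; -0.1403 -0.3547 1.3272]  K=[0.8801 -0.0117 0.0685; -0.1668 0.7398 -0.1243; -0.1347 0.1243 0.8550]  nu=[-3.0923, 0.5793, -4.2960]  x^+=[-1.2030, -0.5027, -3.0849]  P^+=[0.1570 -0.0437 -0.0262; -0.0437 0.3685 0.0703; -0.0262 0.0703 0.1394]
step 2: x^-=[-0.7142, -0.3827, -2.5653]  P^-=[0.5296 -0.2191 -0.0632; -0.2191 0.6646 0.0830; -0.0632 0.0830 0.3244]  S=[0.7088 -0.1272 0.0015; -0.1272 1.0991 -0.0450; 0.0015 -0.0450 0.4599]  K=[0.7402 -0.0260 0.0794; -0.1922 0.5452 -0.1070; -0.1073 0.0917 0.6635]  nu=[2.7004, 0.0039, 4.5373]  x^+=[1.6447, -1.3850, 0.1557]  P^+=[0.1324 -0.0446 -0.0208; -0.0446 0.2745 0.0524; -0.0208 0.0524 0.1077]
step 3: x^-=[2.1029, -2.0464, -0.0465]  P^-=[0.4912 -0.1843 -0.0468; -0.1843 0.5194 0.0631; -0.0468 0.0631 0.2987]  S=[0.6697 -0.1014 0.0088; -0.1014 0.9639 -0.0318; 0.0088 -0.0318 0.4380]  K=[0.7263 -0.0222 0.0845; -0.1848 0.4844 -0.1004; -0.0991 0.0802 0.6493]  nu=[1.4948, 2.3197, 0.3959]  x^+=[3.1705, -1.2388, 0.2484]  P^+=[0.1298 -0.0421 -0.0191; -0.0421 0.2445 0.0463; -0.0191 0.0463 0.1042]
step 4: x^-=[3.7327, -2.1702, -0.1494]  P^-=[0.4841 -0.1704 -0.0431; -0.1704 0.4719 0.0562; -0.0431 0.0562 0.2957]  S=[0.6628 -0.0895 0.0092; -0.0895 0.9206 -0.0278; 0.0092 -0.0278 0.4359]  K=[0.7241 -0.0194 0.0850; -0.1789 0.4614 -0.0974; -0.0969 0.0756 0.6484]  nu=[-0.9096, -0.1657, -0.1152]  x^+=[3.0675, -2.0727, -0.1485]  P^+=[0.1294 -0.0406 -0.0186; -0.0406 0.2330 0.0440; -0.0186 0.0440 0.1034]
step 5: x^-=[3.8748, -3.1837, -0.4781]  P^-=[0.4818 -0.1645 -0.0420; -0.1645 0.4536 0.0535; -0.0420 0.0535 0.2951]  S=[0.6607 -0.0843 0.0089; -0.0843 0.9041 -0.0262; 0.0089 -0.0262 0.4356]  K=[0.7234 -0.0180 0.0850; -0.1759 0.4521 -0.0962; -0.0961 0.0737 0.6485]  nu=[-4.0175, 6.4254, -4.4049]  x^+=[0.4786, 0.8516, -2.4750]  P^+=[0.1292 -0.0399 -0.0184; -0.0399 0.2283 0.0430; -0.0184 0.0430 0.1032]

P_post[0,0] = 0.1292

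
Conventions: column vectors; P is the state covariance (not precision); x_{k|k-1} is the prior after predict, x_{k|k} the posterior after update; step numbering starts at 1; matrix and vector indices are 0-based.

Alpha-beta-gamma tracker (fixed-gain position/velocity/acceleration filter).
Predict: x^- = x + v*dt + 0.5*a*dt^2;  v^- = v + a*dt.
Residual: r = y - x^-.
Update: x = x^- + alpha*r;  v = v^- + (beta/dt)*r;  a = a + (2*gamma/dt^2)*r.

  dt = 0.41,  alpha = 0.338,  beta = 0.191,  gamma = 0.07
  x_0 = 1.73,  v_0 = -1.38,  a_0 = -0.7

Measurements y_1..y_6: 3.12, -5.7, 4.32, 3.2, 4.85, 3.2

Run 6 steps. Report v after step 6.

v_post = 6.7707

step 1: x_pred=1.1054  r=2.0146  x^+=1.7863  v^+=-0.7285  a^+=0.9779
step 2: x_pred=1.5698  r=-7.2698  x^+=-0.8874  v^+=-3.7142  a^+=-5.0767
step 3: x_pred=-2.8369  r=7.1569  x^+=-0.4179  v^+=-2.4616  a^+=0.8838
step 4: x_pred=-1.3528  r=4.5528  x^+=0.1860  v^+=0.0217  a^+=4.6756
step 5: x_pred=0.5879  r=4.2621  x^+=2.0285  v^+=3.9242  a^+=8.2252
step 6: x_pred=4.3288  r=-1.1288  x^+=3.9472  v^+=6.7707  a^+=7.2852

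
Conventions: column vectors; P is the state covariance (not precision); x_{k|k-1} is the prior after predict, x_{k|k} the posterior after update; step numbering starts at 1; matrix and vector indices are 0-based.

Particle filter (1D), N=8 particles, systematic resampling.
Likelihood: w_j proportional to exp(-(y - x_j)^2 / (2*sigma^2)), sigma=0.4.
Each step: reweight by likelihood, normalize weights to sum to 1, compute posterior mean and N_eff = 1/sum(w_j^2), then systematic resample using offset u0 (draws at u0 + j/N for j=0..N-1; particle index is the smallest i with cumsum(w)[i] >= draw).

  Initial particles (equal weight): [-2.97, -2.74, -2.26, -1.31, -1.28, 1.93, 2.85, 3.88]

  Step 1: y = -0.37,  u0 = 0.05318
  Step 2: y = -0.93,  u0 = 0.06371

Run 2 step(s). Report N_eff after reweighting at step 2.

N_eff = 7.9907

step 1: w=[0.0000, 0.0000, 0.0001, 0.4567, 0.5432, 0.0000, 0.0000, 0.0000]  mean=-1.2938  Neff=1.9856  idx=[3, 3, 3, 3, 4, 4, 4, 4]
step 2: w=[0.1207, 0.1207, 0.1207, 0.1207, 0.1293, 0.1293, 0.1293, 0.1293]  mean=-1.2945  Neff=7.9907  idx=[0, 1, 2, 3, 4, 5, 6, 7]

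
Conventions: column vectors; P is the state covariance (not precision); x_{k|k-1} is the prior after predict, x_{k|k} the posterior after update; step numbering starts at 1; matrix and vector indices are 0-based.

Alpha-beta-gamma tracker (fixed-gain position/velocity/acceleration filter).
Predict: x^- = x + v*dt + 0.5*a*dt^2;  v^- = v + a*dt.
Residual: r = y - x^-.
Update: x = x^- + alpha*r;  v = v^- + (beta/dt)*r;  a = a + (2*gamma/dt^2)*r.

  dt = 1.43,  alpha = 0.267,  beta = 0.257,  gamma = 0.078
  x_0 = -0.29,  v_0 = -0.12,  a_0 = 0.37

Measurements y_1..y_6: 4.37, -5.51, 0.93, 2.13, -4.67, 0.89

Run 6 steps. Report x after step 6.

x_post = -0.9088

step 1: x_pred=-0.0833  r=4.4533  x^+=1.1057  v^+=1.2094  a^+=0.7097
step 2: x_pred=3.5609  r=-9.0709  x^+=1.1390  v^+=0.5941  a^+=0.0177
step 3: x_pred=2.0067  r=-1.0767  x^+=1.7192  v^+=0.4260  a^+=-0.0644
step 4: x_pred=2.2625  r=-0.1325  x^+=2.2272  v^+=0.3101  a^+=-0.0745
step 5: x_pred=2.5944  r=-7.2644  x^+=0.6548  v^+=-1.1020  a^+=-0.6287
step 6: x_pred=-1.5640  r=2.4540  x^+=-0.9088  v^+=-1.5601  a^+=-0.4415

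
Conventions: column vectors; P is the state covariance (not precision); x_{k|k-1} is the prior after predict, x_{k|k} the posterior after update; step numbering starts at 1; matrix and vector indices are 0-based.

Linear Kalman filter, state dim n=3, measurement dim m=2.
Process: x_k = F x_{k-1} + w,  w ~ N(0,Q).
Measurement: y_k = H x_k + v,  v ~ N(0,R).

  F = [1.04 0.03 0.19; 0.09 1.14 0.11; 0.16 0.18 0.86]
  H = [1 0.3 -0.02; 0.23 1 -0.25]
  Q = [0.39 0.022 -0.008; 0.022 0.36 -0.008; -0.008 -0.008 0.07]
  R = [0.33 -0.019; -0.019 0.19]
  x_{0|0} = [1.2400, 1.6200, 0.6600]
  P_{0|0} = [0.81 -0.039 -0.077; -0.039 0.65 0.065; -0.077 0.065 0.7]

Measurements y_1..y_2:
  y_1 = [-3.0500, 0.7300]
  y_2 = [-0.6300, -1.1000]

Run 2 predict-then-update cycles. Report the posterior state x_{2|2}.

x_post = [-1.2664, -0.1833, 0.2157]

step 1: x^-=[1.4636, 2.0310, 1.0576]  P^-=[1.2598 0.0925 0.1699; 0.0925 1.2265 0.2532; 0.1699 0.2532 0.6262]  S=[1.7461 0.6734; 0.6734 1.4187]  K=[0.7872 -0.1341; -0.0749 0.8705; 0.1184 0.0395]  nu=[-5.1017, -1.3732]  x^+=[-2.3682, 1.2178, 0.3994]  P^+=[0.2945 -0.1071 0.0044; -0.1071 0.2296 0.1525; 0.0044 0.1525 0.5932]
step 2: x^-=[-2.3505, 1.2191, 0.1838]  P^-=[0.7270 -0.0233 0.1319; -0.0233 0.6843 0.2312; 0.1319 0.2312 0.5660]  S=[1.0968 0.2759; 0.2759 0.8066]  K=[0.6778 -0.0943; -0.0350 0.7820; 0.1485 0.0980]  nu=[1.3584, -1.7326]  x^+=[-1.2664, -0.1833, 0.2157]  P^+=[0.2512 -0.0850 0.0145; -0.0850 0.2048 0.1440; 0.0145 0.1440 0.5260]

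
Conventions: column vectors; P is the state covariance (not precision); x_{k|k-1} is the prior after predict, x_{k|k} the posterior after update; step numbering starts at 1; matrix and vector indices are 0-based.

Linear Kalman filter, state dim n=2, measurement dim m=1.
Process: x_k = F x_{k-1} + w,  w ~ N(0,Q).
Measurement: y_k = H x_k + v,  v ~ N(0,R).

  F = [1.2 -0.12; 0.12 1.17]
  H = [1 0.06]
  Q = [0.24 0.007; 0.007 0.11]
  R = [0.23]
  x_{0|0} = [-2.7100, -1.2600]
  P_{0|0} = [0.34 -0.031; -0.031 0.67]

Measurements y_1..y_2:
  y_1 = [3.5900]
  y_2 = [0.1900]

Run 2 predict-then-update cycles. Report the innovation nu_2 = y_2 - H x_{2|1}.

step 1: x^-=[-3.1008, -1.7994]  P^-=[0.7482 -0.0812; -0.0812 1.0234]  S=[0.9721]  K=[0.7646; -0.0204]  nu=[6.7988]  x^+=[2.0977, -1.9378]  P^+=[0.1798 -0.0661; -0.0661 1.0230]
step 2: x^-=[2.7498, -2.0155]  P^-=[0.5327 -0.2025; -0.2025 1.4944]  S=[0.7438]  K=[0.6999; -0.1517]  nu=[-2.4388]  x^+=[1.0429, -1.6454]  P^+=[0.1684 -0.1235; -0.1235 1.4772]

innov = [-2.4388]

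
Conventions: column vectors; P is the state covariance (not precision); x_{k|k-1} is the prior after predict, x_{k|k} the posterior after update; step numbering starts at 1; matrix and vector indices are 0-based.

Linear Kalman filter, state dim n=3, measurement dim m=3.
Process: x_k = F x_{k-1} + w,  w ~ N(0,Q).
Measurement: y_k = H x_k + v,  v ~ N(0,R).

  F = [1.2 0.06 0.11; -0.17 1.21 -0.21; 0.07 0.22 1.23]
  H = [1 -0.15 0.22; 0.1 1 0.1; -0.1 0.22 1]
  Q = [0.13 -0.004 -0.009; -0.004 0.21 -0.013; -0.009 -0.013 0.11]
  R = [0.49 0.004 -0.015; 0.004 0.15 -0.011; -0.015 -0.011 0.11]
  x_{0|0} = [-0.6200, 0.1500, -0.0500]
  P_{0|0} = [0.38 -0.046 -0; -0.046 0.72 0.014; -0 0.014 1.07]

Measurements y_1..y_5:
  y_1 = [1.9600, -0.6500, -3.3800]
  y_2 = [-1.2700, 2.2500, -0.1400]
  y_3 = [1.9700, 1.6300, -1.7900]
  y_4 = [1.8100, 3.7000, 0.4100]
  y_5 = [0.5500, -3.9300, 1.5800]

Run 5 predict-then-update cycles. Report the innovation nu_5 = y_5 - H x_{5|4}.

step 1: x^-=[-0.7405, 0.2974, -0.0719]  P^-=[0.6863 -0.1186 0.1662; -0.1186 1.3341 -0.0842; 0.1662 -0.0842 1.7717]  S=[1.4063 -0.2023 0.4054; -0.2023 1.4715 0.3909; 0.4054 0.3909 1.8880]  K=[0.5676 0.0822 -0.1010; -0.0981 0.8917 -0.0464; 0.1145 -0.1562 0.9275]  nu=[2.7609, -0.8662, -3.4476]  x^+=[1.1037, -0.5858, -2.8181]  P^+=[0.2759 -0.0129 0.0099; -0.0129 0.1397 -0.0455; 0.0099 -0.0455 0.1130]
step 2: x^-=[0.9793, -0.3046, -3.5179]  P^-=[0.5293 -0.0794 0.0381; -0.0794 0.4566 -0.0767; 0.0381 -0.0767 0.2658]  S=[1.0881 -0.0950 0.0018; -0.0950 0.5841 0.0420; 0.0018 0.0420 0.3653]  K=[0.5097 0.0510 -0.0969; -0.0868 0.7407 0.0021; 0.0882 -0.1141 0.6836]  nu=[-1.5210, 2.8085, 3.5429]  x^+=[0.0039, 1.9152, -1.5504]  P^+=[0.2472 -0.0149 0.0091; -0.0149 0.1156 -0.0335; 0.0091 -0.0335 0.0834]
step 3: x^-=[-0.0510, 2.6423, -1.4854]  P^-=[0.4872 -0.0759 0.0308; -0.0759 0.4139 -0.0578; 0.0308 -0.0578 0.2260]  S=[1.0376 -0.0872 -0.0095; -0.0872 0.5449 0.0474; -0.0095 0.0474 0.3326]  K=[0.4897 0.0425 -0.0961; -0.0845 0.7199 0.0178; 0.0833 -0.1021 0.6488]  nu=[2.7441, -0.8586, -0.8910]  x^+=[1.3420, 1.7763, -1.7472]  P^+=[0.2374 -0.0152 0.0087; -0.0152 0.1121 -0.0309; 0.0087 -0.0309 0.0789]
step 4: x^-=[1.5248, 2.2881, -1.6643]  P^-=[0.4729 -0.0741 0.0289; -0.0741 0.4070 -0.0536; 0.0289 -0.0536 0.2203]  S=[1.0212 -0.0854 -0.0110; -0.0854 0.5390 0.0495; -0.0110 0.0495 0.3286]  K=[0.4826 0.0408 -0.0956; -0.0838 0.7162 0.0214; 0.0822 -0.0992 0.6433]  nu=[0.9945, 1.4259, 1.7234]  x^+=[1.8982, 3.2628, -0.6152]  P^+=[0.2339 -0.0151 0.0085; -0.0151 0.1114 -0.0303; 0.0085 -0.0303 0.0781]
step 5: x^-=[2.4059, 3.7545, 0.0940]  P^-=[0.4679 -0.0732 0.0283; -0.0732 0.4055 -0.0526; 0.0283 -0.0526 0.2194]  S=[1.0155 -0.0847 -0.0111; -0.0847 0.5378 0.0500; -0.0111 0.0500 0.3281]  K=[0.4800 0.0405 -0.0954; -0.0835 0.7155 0.0221; 0.0820 -0.0986 0.6425]  nu=[-1.3134, -7.9345, 0.9006]  x^+=[1.3679, -1.7927, 1.3471]  P^+=[0.2327 -0.0151 0.0084; -0.0151 0.1113 -0.0302; 0.0084 -0.0302 0.0780]

innov = [-1.3134, -7.9345, 0.9006]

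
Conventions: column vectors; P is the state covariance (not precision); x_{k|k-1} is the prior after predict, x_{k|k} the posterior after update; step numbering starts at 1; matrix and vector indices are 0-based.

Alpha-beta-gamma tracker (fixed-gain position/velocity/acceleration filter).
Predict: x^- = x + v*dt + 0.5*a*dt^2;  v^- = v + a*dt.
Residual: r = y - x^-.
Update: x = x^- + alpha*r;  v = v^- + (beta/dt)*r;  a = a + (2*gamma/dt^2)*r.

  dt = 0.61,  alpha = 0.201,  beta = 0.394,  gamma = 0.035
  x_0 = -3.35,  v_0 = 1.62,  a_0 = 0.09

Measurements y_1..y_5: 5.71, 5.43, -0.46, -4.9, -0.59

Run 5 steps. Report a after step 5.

a_post = -3.4214

step 1: x_pred=-2.3451  r=8.0551  x^+=-0.7260  v^+=6.8777  a^+=1.6053
step 2: x_pred=3.7681  r=1.6619  x^+=4.1021  v^+=8.9304  a^+=1.9180
step 3: x_pred=9.9065  r=-10.3665  x^+=7.8228  v^+=3.4046  a^+=-0.0322
step 4: x_pred=9.8936  r=-14.7936  x^+=6.9201  v^+=-6.1703  a^+=-2.8152
step 5: x_pred=2.6325  r=-3.2225  x^+=1.9848  v^+=-9.9689  a^+=-3.4214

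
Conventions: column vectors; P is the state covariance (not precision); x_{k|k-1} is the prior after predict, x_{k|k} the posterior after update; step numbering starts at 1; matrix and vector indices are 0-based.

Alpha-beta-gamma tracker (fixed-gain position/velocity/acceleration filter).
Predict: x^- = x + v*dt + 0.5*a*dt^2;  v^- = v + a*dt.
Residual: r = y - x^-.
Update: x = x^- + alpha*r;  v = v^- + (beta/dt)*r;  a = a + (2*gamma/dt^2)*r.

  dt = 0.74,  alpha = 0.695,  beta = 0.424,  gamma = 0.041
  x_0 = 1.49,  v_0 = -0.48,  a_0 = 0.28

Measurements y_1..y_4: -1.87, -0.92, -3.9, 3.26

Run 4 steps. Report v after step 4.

v_post = 2.4908

step 1: x_pred=1.2115  r=-3.0815  x^+=-0.9302  v^+=-2.0384  a^+=-0.1814
step 2: x_pred=-2.4882  r=1.5682  x^+=-1.3983  v^+=-1.2741  a^+=0.0534
step 3: x_pred=-2.3265  r=-1.5735  x^+=-3.4201  v^+=-2.1361  a^+=-0.1822
step 4: x_pred=-5.0507  r=8.3107  x^+=0.7252  v^+=2.4908  a^+=1.0623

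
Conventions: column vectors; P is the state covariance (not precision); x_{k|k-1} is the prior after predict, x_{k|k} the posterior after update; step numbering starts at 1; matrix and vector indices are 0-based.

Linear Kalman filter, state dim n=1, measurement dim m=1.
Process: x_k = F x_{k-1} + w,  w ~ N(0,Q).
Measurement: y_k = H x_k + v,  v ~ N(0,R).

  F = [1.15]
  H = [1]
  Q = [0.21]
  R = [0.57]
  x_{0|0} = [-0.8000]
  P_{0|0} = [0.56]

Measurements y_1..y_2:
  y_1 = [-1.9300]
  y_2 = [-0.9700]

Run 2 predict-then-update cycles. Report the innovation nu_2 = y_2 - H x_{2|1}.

innov = [0.8141]

step 1: x^-=[-0.9200]  P^-=[0.9506]  S=[1.5206]  K=[0.6251]  nu=[-1.0100]  x^+=[-1.5514]  P^+=[0.3563]
step 2: x^-=[-1.7841]  P^-=[0.6813]  S=[1.2513]  K=[0.5445]  nu=[0.8141]  x^+=[-1.3409]  P^+=[0.3103]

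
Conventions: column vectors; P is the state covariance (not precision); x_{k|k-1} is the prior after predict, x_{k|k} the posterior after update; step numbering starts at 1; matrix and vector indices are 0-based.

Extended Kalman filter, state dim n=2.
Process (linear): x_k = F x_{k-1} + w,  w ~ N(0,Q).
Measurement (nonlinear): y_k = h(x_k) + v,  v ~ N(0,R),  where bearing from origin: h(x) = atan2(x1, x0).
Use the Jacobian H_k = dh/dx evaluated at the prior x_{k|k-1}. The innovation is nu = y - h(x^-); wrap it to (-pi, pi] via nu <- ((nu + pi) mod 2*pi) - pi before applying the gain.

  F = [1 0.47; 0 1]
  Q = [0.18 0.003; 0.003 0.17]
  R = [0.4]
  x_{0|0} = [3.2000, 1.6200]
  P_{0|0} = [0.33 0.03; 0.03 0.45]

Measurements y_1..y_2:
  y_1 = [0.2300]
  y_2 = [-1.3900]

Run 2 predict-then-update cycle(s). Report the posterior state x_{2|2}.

step 1: x^-=[3.9614, 1.6200]  P^-=[0.6376 0.2445; 0.2445 0.6200]  H_jac=[-0.0884 0.2163]  S=[0.4246]  K=[-0.0083; 0.2648]  nu=[-0.1582]  x^+=[3.9627, 1.5781]  P^+=[0.6376 0.2454; 0.2454 0.5902]
step 2: x^-=[4.7044, 1.5781]  P^-=[1.1787 0.5258; 0.5258 0.7602]  H_jac=[-0.0641 0.1911]  S=[0.4197]  K=[0.0594; 0.2658]  nu=[-1.7137]  x^+=[4.6027, 1.1227]  P^+=[1.1772 0.5192; 0.5192 0.7306]

x_post = [4.6027, 1.1227]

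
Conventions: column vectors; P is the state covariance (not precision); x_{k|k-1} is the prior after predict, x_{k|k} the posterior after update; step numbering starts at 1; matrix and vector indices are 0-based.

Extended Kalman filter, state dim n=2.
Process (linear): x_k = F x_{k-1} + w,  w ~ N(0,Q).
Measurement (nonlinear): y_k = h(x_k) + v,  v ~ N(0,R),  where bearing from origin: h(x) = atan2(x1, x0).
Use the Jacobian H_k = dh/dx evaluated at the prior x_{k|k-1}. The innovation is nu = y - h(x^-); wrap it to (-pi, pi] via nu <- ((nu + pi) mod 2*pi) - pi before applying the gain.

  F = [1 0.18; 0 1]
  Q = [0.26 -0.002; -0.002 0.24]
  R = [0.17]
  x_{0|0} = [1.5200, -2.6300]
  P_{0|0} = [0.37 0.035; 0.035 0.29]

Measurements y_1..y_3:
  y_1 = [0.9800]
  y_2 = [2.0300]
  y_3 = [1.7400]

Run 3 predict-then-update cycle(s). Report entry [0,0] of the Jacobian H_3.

H_jac[0,0] = -0.0189

step 1: x^-=[1.0466, -2.6300]  P^-=[0.6520 0.0852; 0.0852 0.5300]  H_jac=[0.3282 0.1306]  S=[0.2566]  K=[0.8774; 0.3788]  nu=[2.1721]  x^+=[2.9524, -1.8072]  P^+=[0.4545 -0.0001; -0.0001 0.4932]
step 2: x^-=[2.6271, -1.8072]  P^-=[0.7304 0.0867; 0.0867 0.7332]  H_jac=[0.1777 0.2584]  S=[0.2500]  K=[0.6089; 0.8194]  nu=[2.6326]  x^+=[4.2301, 0.3500]  P^+=[0.6377 -0.0380; -0.0380 0.5653]
step 3: x^-=[4.2931, 0.3500]  P^-=[0.9023 0.0617; 0.0617 0.8053]  H_jac=[-0.0189 0.2314]  S=[0.2129]  K=[-0.0129; 0.8698]  nu=[1.6587]  x^+=[4.2718, 1.7927]  P^+=[0.9023 0.0641; 0.0641 0.6443]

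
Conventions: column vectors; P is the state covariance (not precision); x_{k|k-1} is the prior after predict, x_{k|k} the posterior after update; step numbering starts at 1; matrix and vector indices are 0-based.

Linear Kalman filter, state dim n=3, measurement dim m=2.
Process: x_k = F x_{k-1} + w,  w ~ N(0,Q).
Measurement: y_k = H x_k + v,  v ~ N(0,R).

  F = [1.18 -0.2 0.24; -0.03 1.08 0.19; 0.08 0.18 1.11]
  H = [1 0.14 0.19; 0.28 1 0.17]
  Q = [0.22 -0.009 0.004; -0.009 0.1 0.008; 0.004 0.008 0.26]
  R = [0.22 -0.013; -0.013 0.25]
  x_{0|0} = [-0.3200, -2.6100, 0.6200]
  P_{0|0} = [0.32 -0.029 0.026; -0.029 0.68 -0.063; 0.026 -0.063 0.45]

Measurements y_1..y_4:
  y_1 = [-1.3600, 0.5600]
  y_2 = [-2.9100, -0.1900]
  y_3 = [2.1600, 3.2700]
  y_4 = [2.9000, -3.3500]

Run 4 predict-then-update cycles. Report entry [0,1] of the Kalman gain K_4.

step 1: x^-=[0.2932, -2.6914, 0.1928]  P^-=[0.7532 -0.1921 0.1697; -0.1921 0.8854 0.1538; 0.1697 0.1538 0.8171]  S=[1.0389 0.2194; 0.2194 1.1790]  K=[0.7511 -0.0994; -0.1989 0.7646; 0.2838 0.2358]  nu=[-1.3130, 3.1365]  x^+=[-1.0046, -0.0321, 0.5599]  P^+=[0.1882 -0.0776 -0.0567; -0.0776 0.2218 -0.0374; -0.0567 -0.0374 0.6386]
step 2: x^-=[-1.0447, 0.1019, 0.5353]  P^-=[0.5358 -0.1545 0.0999; -0.1545 0.3723 0.1340; 0.0999 0.1340 1.0279]  S=[0.8020 0.1128; 0.1128 0.6626]  K=[0.6783 -0.0965; -0.1747 0.5607; 0.3279 0.4524]  nu=[-1.9813, -0.0904]  x^+=[-2.3799, 0.3973, -0.1552]  P^+=[0.1754 -0.0684 -0.0806; -0.0684 0.1616 0.0000; -0.0806 0.0000 0.7727]
step 3: x^-=[-2.9250, 0.4710, -0.2911]  P^-=[0.5018 -0.1199 0.1001; -0.1199 0.3219 0.1979; 0.1001 0.1979 1.2021]  S=[0.7865 0.1515; 0.1515 0.6557]  K=[0.6591 -0.0949; -0.1485 0.5254; 0.3417 0.5773]  nu=[5.0744, 3.6674]  x^+=[0.0717, 1.6443, 3.5601]  P^+=[0.1731 -0.0648 -0.0939; -0.0648 0.1472 0.0247; -0.0939 0.0247 0.8320]
step 4: x^-=[0.6102, 2.4501, 4.2534]  P^-=[0.4899 -0.1069 0.0948; -0.1069 0.3173 0.2386; 0.0948 0.2386 1.2823]  S=[0.7812 0.1711; 0.1711 0.6731]  K=[0.6523 -0.0969; -0.1362 0.5219; 0.3375 0.6320]  nu=[1.1387, -6.6940]  x^+=[2.0013, -1.1985, 0.4072]  P^+=[0.1729 -0.0639 -0.1009; -0.0639 0.1438 0.0371; -0.1009 0.0371 0.8515]

K[0,1] = -0.0969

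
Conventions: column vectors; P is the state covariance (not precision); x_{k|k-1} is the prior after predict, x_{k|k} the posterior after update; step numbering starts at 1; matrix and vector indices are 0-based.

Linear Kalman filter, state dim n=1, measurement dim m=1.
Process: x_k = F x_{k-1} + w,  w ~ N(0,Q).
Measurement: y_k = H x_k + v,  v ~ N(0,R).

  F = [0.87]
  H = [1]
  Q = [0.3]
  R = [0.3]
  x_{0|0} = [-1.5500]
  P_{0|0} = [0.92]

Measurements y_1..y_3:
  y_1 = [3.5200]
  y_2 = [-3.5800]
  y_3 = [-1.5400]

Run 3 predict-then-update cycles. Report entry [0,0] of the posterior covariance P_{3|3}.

P_post[0,0] = 0.1782

step 1: x^-=[-1.3485]  P^-=[0.9963]  S=[1.2963]  K=[0.7686]  nu=[4.8685]  x^+=[2.3933]  P^+=[0.2306]
step 2: x^-=[2.0822]  P^-=[0.4745]  S=[0.7745]  K=[0.6127]  nu=[-5.6622]  x^+=[-1.3868]  P^+=[0.1838]
step 3: x^-=[-1.2065]  P^-=[0.4391]  S=[0.7391]  K=[0.5941]  nu=[-0.3335]  x^+=[-1.4047]  P^+=[0.1782]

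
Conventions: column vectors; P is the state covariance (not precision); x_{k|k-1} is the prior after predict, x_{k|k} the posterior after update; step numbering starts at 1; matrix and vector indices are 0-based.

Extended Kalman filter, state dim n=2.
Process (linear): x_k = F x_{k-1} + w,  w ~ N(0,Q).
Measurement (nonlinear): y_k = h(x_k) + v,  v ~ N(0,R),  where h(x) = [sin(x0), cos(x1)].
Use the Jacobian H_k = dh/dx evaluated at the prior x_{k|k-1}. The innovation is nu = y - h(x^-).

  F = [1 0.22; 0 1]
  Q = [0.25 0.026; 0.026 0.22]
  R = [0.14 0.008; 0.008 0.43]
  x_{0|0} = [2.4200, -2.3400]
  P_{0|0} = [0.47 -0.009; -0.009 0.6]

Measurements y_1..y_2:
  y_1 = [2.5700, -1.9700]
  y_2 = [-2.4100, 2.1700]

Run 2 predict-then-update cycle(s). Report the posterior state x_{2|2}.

step 1: x^-=[1.9052, -2.3400]  P^-=[0.7451 0.1490; 0.1490 0.8200]  H_jac=[-0.3282 0.0000; 0.0000 0.7185]  S=[0.2203 -0.0271; -0.0271 0.8533]  K=[-1.0991 0.0905; -0.1375 0.6861]  nu=[1.6254, -1.2744]  x^+=[0.0034, -3.4379]  P^+=[0.4666 0.0419; 0.0419 0.4091]
step 2: x^-=[-0.7529, -3.4379]  P^-=[0.7549 0.1579; 0.1579 0.6291]  H_jac=[0.7297 0.0000; 0.0000 -0.2919]  S=[0.5419 -0.0256; -0.0256 0.4836]  K=[1.0144 -0.0415; 0.1952 -0.3694]  nu=[-1.7262, 3.1264]  x^+=[-2.6340, -4.9297]  P^+=[0.1942 0.0334; 0.0334 0.5387]

x_post = [-2.6340, -4.9297]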